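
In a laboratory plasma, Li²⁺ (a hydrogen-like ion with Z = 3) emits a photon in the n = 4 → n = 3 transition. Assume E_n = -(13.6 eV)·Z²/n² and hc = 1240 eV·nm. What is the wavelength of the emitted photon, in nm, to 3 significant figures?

For Z = 3 the level energies scale as Z², so the effective Rydberg energy is 13.6 × 9 = 122.4 eV.
ΔE = 122.4 × (1/3² − 1/4²) = 122.4 × 0.04861 = 5.950 eV.
λ = hc/ΔE = 1240 / 5.950 = 208 nm.

208 nm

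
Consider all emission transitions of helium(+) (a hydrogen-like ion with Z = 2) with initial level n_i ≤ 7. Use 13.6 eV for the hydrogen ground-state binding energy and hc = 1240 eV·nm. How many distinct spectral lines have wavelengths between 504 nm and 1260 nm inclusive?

Enumerate all n_i → n_f pairs with 1 ≤ n_f < n_i ≤ 7 and compute λ = 1240 / [13.6·4·(1/n_f² − 1/n_i²)].
Lines falling in [504, 1260] nm: 7→4 (541.5 nm), 6→4 (656.5 nm), 5→4 (1013 nm), 7→5 (1163 nm).

4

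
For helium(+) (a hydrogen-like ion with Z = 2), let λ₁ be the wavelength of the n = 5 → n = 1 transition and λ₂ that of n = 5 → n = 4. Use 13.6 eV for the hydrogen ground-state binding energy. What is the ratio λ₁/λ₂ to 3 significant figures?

0.0234

λ ∝ 1/ΔE ∝ 1/(1/n_f² − 1/n_i²), and the Z² and hc factors cancel in the ratio.
λ₁/λ₂ = (1/4² − 1/5²)/(1/1² − 1/5²) = 0.02250/0.9600 = 0.0234.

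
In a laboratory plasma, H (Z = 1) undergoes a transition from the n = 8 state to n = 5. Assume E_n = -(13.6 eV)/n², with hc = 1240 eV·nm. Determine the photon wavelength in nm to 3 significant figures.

ΔE = 13.60 × (1/5² − 1/8²) = 13.60 × 0.02438 = 0.3315 eV.
λ = hc/ΔE = 1240 / 0.3315 = 3740 nm.

3740 nm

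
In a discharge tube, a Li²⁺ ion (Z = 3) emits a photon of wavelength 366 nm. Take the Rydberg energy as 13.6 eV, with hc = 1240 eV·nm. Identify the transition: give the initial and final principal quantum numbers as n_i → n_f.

n_i = 9, n_f = 5

The photon energy is ΔE = hc/λ = 1240 / 366 = 3.388 eV.
With Z = 3, ΔE = 122.4 × (1/n_f² − 1/n_i²), so 1/n_f² − 1/n_i² = 0.02768.
Trying n_f = 5 gives 1/n_i² = 0.01232, i.e. n_i ≈ 9; this pair matches.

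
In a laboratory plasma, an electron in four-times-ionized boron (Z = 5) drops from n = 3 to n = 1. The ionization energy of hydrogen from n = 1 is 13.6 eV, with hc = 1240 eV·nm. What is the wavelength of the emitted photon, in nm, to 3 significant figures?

For Z = 5 the level energies scale as Z², so the effective Rydberg energy is 13.6 × 25 = 340.0 eV.
ΔE = 340.0 × (1/1² − 1/3²) = 340.0 × 0.8889 = 302.2 eV.
λ = hc/ΔE = 1240 / 302.2 = 4.10 nm.

4.10 nm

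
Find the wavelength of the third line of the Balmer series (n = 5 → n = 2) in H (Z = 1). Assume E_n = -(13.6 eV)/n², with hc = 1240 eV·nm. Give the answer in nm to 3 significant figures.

The Balmer series terminates on n_f = 2; the third line has n_i = 2+3 = 5.
ΔE = 13.60 × (1/2² − 1/5²) = 2.856 eV.
λ = 1240 / 2.856 = 434 nm.

434 nm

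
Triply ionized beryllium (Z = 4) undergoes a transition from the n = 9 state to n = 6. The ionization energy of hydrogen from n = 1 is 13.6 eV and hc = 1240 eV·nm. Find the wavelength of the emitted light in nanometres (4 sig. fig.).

For Z = 4 the level energies scale as Z², so the effective Rydberg energy is 13.6 × 16 = 217.6 eV.
ΔE = 217.6 × (1/6² − 1/9²) = 217.6 × 0.01543 = 3.358 eV.
λ = hc/ΔE = 1240 / 3.358 = 369.3 nm.

369.3 nm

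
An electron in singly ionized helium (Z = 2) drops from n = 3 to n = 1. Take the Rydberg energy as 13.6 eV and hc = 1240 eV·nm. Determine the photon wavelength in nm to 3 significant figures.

For Z = 2 the level energies scale as Z², so the effective Rydberg energy is 13.6 × 4 = 54.40 eV.
ΔE = 54.40 × (1/1² − 1/3²) = 54.40 × 0.8889 = 48.36 eV.
λ = hc/ΔE = 1240 / 48.36 = 25.6 nm.

25.6 nm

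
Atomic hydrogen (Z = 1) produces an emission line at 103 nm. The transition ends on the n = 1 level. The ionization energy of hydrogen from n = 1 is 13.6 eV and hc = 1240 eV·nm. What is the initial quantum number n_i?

n_i = 3

The photon energy is ΔE = hc/λ = 1240 / 103 = 12.04 eV.
With Z = 1, ΔE = 13.60 × (1/n_f² − 1/n_i²), so 1/n_f² − 1/n_i² = 0.8852.
With n_f = 1: 1/n_i² = 1/1 − 0.8852 = 0.1148, so n_i ≈ 2.95.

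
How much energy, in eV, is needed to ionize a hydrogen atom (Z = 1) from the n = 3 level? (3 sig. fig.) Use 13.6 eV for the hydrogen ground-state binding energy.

E_3 = −13.60/9 = −1.51 eV, so ionization (to E = 0) requires 1.51 eV.

1.51 eV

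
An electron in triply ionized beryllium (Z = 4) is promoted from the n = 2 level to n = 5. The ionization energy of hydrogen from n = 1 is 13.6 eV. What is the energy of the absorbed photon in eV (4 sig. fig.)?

The Bohr energies scale as Z², so for Z = 4: E_n = −217.6/n² eV.
E_5 = −217.6/25 = −8.704 eV and E_2 = −217.6/4 = −54.40 eV.
The photon energy is |E_5 − E_2| = 45.70 eV.

45.70 eV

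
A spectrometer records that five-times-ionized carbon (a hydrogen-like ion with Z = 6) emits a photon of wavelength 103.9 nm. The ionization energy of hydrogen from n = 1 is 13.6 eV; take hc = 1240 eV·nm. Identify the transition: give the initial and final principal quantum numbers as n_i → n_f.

The photon energy is ΔE = hc/λ = 1240 / 103.9 = 11.93 eV.
With Z = 6, ΔE = 489.6 × (1/n_f² − 1/n_i²), so 1/n_f² − 1/n_i² = 0.02438.
Trying n_f = 5 gives 1/n_i² = 0.01562, i.e. n_i ≈ 8; this pair matches.

n_i = 8, n_f = 5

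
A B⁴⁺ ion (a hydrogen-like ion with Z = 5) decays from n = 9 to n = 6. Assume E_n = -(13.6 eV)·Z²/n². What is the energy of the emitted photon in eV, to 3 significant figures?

The Bohr energies scale as Z², so for Z = 5: E_n = −340.0/n² eV.
E_9 = −340.0/81 = −4.198 eV and E_6 = −340.0/36 = −9.444 eV.
The photon energy is |E_9 − E_6| = 5.25 eV.

5.25 eV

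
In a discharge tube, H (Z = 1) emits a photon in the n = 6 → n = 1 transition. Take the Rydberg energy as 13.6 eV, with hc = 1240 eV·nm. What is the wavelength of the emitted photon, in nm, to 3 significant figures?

ΔE = 13.60 × (1/1² − 1/6²) = 13.60 × 0.9722 = 13.22 eV.
λ = hc/ΔE = 1240 / 13.22 = 93.8 nm.

93.8 nm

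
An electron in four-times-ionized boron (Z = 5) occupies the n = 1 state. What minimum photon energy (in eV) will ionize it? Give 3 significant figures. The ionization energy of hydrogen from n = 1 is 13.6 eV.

E_n = −13.6 Z²/n² = −340.0/n² eV for Z = 5.
E_1 = −340.0/1 = −340 eV, so ionization (to E = 0) requires 340 eV.

340 eV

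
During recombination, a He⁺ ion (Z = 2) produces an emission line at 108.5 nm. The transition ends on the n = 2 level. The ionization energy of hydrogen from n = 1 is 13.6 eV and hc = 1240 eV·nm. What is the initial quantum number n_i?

n_i = 5

The photon energy is ΔE = hc/λ = 1240 / 108.5 = 11.43 eV.
With Z = 2, ΔE = 54.40 × (1/n_f² − 1/n_i²), so 1/n_f² − 1/n_i² = 0.2101.
With n_f = 2: 1/n_i² = 1/4 − 0.2101 = 0.03992, so n_i ≈ 5.01.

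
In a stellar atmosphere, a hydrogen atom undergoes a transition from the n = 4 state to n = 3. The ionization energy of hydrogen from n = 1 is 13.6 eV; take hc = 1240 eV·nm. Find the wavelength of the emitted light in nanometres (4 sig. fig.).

1876 nm

ΔE = 13.60 × (1/3² − 1/4²) = 13.60 × 0.04861 = 0.6611 eV.
λ = hc/ΔE = 1240 / 0.6611 = 1876 nm.
This line belongs to the Paschen series.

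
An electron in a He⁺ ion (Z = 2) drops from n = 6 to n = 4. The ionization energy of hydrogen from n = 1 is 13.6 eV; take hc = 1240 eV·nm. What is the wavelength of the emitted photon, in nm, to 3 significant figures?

656 nm

For Z = 2 the level energies scale as Z², so the effective Rydberg energy is 13.6 × 4 = 54.40 eV.
ΔE = 54.40 × (1/4² − 1/6²) = 54.40 × 0.03472 = 1.889 eV.
λ = hc/ΔE = 1240 / 1.889 = 656 nm.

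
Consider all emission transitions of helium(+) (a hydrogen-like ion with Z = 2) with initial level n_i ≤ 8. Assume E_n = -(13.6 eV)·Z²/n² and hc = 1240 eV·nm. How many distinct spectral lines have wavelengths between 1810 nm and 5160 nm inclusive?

4

Enumerate all n_i → n_f pairs with 1 ≤ n_f < n_i ≤ 8 and compute λ = 1240 / [13.6·4·(1/n_f² − 1/n_i²)].
Lines falling in [1810, 5160] nm: 6→5 (1865 nm), 8→6 (1876 nm), 7→6 (3093 nm), 8→7 (4765 nm).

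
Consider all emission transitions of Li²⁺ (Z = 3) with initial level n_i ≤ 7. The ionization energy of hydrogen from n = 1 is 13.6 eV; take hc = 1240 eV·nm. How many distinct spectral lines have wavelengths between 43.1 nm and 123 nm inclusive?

Enumerate all n_i → n_f pairs with 1 ≤ n_f < n_i ≤ 7 and compute λ = 1240 / [13.6·9·(1/n_f² − 1/n_i²)].
Lines falling in [43.1, 123] nm: 7→2 (44.12 nm), 6→2 (45.59 nm), 5→2 (48.24 nm), 4→2 (54.03 nm), 3→2 (72.94 nm), 7→3 (111.7 nm), 6→3 (121.6 nm).

7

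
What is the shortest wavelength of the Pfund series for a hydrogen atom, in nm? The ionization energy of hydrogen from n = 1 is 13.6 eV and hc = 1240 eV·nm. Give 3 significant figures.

2280 nm

The Pfund series has lower level n_f = 5; the series limit corresponds to n_i → ∞.
ΔE_max = 13.6 × 1 / 5² = 0.5440 eV.
λ_min = 1240 / 0.5440 = 2280 nm.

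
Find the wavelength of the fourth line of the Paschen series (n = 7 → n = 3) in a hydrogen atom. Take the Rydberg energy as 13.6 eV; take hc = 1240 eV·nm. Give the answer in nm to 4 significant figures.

1005 nm

The Paschen series terminates on n_f = 3; the fourth line has n_i = 3+4 = 7.
ΔE = 13.60 × (1/3² − 1/7²) = 1.234 eV.
λ = 1240 / 1.234 = 1005 nm.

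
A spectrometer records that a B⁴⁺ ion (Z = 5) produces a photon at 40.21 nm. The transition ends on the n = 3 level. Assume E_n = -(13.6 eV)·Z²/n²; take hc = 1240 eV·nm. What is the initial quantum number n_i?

The photon energy is ΔE = hc/λ = 1240 / 40.21 = 30.84 eV.
With Z = 5, ΔE = 340.0 × (1/n_f² − 1/n_i²), so 1/n_f² − 1/n_i² = 0.09070.
With n_f = 3: 1/n_i² = 1/9 − 0.09070 = 0.02041, so n_i ≈ 7.00.

n_i = 7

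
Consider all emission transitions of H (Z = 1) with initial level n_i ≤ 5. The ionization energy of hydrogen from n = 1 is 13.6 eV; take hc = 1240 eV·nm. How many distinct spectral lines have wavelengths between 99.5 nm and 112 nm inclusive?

Enumerate all n_i → n_f pairs with 1 ≤ n_f < n_i ≤ 5 and compute λ = 1240 / [13.6·1·(1/n_f² − 1/n_i²)].
Lines falling in [99.5, 112] nm: 3→1 (102.6 nm).

1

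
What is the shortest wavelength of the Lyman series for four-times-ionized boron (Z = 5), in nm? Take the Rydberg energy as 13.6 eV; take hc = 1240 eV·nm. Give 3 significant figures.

3.65 nm

The Lyman series has lower level n_f = 1; the series limit corresponds to n_i → ∞.
ΔE_max = 13.6 × 25 / 1² = 340.0 eV.
λ_min = 1240 / 340.0 = 3.65 nm.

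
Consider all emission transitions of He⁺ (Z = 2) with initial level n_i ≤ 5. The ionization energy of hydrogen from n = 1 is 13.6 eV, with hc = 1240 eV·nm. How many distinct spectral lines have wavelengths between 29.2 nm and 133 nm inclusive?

Enumerate all n_i → n_f pairs with 1 ≤ n_f < n_i ≤ 5 and compute λ = 1240 / [13.6·4·(1/n_f² − 1/n_i²)].
Lines falling in [29.2, 133] nm: 2→1 (30.39 nm), 5→2 (108.5 nm), 4→2 (121.6 nm).

3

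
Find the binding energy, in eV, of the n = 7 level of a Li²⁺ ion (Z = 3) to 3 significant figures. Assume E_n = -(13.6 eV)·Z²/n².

2.50 eV

E_n = −13.6 Z²/n² = −122.4/n² eV for Z = 3.
E_7 = −122.4/49 = −2.50 eV, so ionization (to E = 0) requires 2.50 eV.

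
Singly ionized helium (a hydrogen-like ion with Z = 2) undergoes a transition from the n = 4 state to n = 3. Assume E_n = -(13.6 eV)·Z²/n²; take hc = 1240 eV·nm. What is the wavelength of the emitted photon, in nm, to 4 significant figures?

468.9 nm

For Z = 2 the level energies scale as Z², so the effective Rydberg energy is 13.6 × 4 = 54.40 eV.
ΔE = 54.40 × (1/3² − 1/4²) = 54.40 × 0.04861 = 2.644 eV.
λ = hc/ΔE = 1240 / 2.644 = 468.9 nm.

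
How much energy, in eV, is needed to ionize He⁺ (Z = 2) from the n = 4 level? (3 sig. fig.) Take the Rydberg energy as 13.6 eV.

3.40 eV

E_n = −13.6 Z²/n² = −54.40/n² eV for Z = 2.
E_4 = −54.40/16 = −3.40 eV, so ionization (to E = 0) requires 3.40 eV.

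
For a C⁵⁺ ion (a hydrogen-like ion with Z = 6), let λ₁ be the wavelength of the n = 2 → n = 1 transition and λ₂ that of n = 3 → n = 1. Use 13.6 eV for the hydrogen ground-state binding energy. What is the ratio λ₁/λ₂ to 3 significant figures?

1.19

λ ∝ 1/ΔE ∝ 1/(1/n_f² − 1/n_i²), and the Z² and hc factors cancel in the ratio.
λ₁/λ₂ = (1/1² − 1/3²)/(1/1² − 1/2²) = 0.8889/0.7500 = 1.19.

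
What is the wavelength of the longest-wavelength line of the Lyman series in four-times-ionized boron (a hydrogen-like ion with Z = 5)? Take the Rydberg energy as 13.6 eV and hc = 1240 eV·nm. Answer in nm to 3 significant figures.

4.86 nm

The Lyman series terminates on n_f = 1; the first line has n_i = 1+1 = 2.
ΔE = 340.0 × (1/1² − 1/2²) = 255.0 eV.
λ = 1240 / 255.0 = 4.86 nm.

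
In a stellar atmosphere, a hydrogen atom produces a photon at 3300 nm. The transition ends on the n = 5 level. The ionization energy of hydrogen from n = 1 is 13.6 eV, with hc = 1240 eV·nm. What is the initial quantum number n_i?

The photon energy is ΔE = hc/λ = 1240 / 3300 = 0.3758 eV.
With Z = 1, ΔE = 13.60 × (1/n_f² − 1/n_i²), so 1/n_f² − 1/n_i² = 0.02763.
With n_f = 5: 1/n_i² = 1/25 − 0.02763 = 0.01237, so n_i ≈ 8.99.

n_i = 9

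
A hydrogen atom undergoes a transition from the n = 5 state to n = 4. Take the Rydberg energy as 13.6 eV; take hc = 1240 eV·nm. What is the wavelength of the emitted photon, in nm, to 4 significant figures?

ΔE = 13.60 × (1/4² − 1/5²) = 13.60 × 0.02250 = 0.3060 eV.
λ = hc/ΔE = 1240 / 0.3060 = 4052 nm.

4052 nm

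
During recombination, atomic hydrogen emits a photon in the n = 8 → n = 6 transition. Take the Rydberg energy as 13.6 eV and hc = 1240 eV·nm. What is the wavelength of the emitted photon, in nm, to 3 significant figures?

ΔE = 13.60 × (1/6² − 1/8²) = 13.60 × 0.01215 = 0.1653 eV.
λ = hc/ΔE = 1240 / 0.1653 = 7500 nm.

7500 nm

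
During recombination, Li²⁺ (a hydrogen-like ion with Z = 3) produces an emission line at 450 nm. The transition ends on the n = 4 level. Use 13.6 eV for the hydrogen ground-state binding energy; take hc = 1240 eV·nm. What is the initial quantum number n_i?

n_i = 5

The photon energy is ΔE = hc/λ = 1240 / 450 = 2.756 eV.
With Z = 3, ΔE = 122.4 × (1/n_f² − 1/n_i²), so 1/n_f² − 1/n_i² = 0.02251.
With n_f = 4: 1/n_i² = 1/16 − 0.02251 = 0.03999, so n_i ≈ 5.00.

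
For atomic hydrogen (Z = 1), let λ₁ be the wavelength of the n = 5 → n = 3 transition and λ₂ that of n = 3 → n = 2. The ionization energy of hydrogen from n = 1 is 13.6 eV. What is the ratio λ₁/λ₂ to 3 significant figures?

λ ∝ 1/ΔE ∝ 1/(1/n_f² − 1/n_i²), and the Z² and hc factors cancel in the ratio.
λ₁/λ₂ = (1/2² − 1/3²)/(1/3² − 1/5²) = 0.1389/0.07111 = 1.95.

1.95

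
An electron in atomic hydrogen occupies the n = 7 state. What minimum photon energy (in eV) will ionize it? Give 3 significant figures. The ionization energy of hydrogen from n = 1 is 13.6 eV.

E_7 = −13.60/49 = −0.278 eV, so ionization (to E = 0) requires 0.278 eV.

0.278 eV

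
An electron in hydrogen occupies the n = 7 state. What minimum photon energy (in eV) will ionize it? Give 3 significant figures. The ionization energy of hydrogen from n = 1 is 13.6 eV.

0.278 eV

E_7 = −13.60/49 = −0.278 eV, so ionization (to E = 0) requires 0.278 eV.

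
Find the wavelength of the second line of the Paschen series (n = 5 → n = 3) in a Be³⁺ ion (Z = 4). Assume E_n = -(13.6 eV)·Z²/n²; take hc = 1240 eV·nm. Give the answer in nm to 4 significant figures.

80.14 nm

The Paschen series terminates on n_f = 3; the second line has n_i = 3+2 = 5.
ΔE = 217.6 × (1/3² − 1/5²) = 15.47 eV.
λ = 1240 / 15.47 = 80.14 nm.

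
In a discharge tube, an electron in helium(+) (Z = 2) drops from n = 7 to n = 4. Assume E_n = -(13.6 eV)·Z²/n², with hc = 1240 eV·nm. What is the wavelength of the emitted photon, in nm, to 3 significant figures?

For Z = 2 the level energies scale as Z², so the effective Rydberg energy is 13.6 × 4 = 54.40 eV.
ΔE = 54.40 × (1/4² − 1/7²) = 54.40 × 0.04209 = 2.290 eV.
λ = hc/ΔE = 1240 / 2.290 = 542 nm.

542 nm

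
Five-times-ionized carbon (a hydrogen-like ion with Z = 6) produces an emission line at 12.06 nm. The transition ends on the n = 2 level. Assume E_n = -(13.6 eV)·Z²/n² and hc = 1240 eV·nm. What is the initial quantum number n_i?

The photon energy is ΔE = hc/λ = 1240 / 12.06 = 102.8 eV.
With Z = 6, ΔE = 489.6 × (1/n_f² − 1/n_i²), so 1/n_f² − 1/n_i² = 0.2100.
With n_f = 2: 1/n_i² = 1/4 − 0.2100 = 0.03999, so n_i ≈ 5.00.

n_i = 5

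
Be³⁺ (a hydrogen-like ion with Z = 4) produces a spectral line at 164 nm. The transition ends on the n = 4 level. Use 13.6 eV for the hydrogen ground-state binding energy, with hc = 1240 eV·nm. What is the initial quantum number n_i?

The photon energy is ΔE = hc/λ = 1240 / 164 = 7.561 eV.
With Z = 4, ΔE = 217.6 × (1/n_f² − 1/n_i²), so 1/n_f² − 1/n_i² = 0.03475.
With n_f = 4: 1/n_i² = 1/16 − 0.03475 = 0.02775, so n_i ≈ 6.00.

n_i = 6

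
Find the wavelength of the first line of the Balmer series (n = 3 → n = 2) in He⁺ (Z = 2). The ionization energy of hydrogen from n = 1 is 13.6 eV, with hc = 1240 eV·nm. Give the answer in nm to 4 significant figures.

164.1 nm

The Balmer series terminates on n_f = 2; the first line has n_i = 2+1 = 3.
ΔE = 54.40 × (1/2² − 1/3²) = 7.556 eV.
λ = 1240 / 7.556 = 164.1 nm.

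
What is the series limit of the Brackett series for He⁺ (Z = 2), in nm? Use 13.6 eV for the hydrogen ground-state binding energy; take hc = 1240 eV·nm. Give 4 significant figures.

364.7 nm

The Brackett series has lower level n_f = 4; the series limit corresponds to n_i → ∞.
ΔE_max = 13.6 × 4 / 4² = 3.400 eV.
λ_min = 1240 / 3.400 = 364.7 nm.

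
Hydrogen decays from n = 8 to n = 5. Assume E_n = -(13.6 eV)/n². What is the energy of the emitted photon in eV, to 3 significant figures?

0.332 eV

E_8 = −13.60/64 = −0.2125 eV and E_5 = −13.60/25 = −0.5440 eV.
The photon energy is |E_8 − E_5| = 0.332 eV.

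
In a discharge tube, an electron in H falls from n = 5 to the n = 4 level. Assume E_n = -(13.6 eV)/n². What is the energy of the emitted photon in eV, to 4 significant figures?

E_5 = −13.60/25 = −0.5440 eV and E_4 = −13.60/16 = −0.8500 eV.
The photon energy is |E_5 − E_4| = 0.3060 eV.

0.3060 eV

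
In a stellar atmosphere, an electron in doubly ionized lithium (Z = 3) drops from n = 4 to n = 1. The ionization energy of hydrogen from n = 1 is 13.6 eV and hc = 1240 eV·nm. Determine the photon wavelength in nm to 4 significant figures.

10.81 nm

For Z = 3 the level energies scale as Z², so the effective Rydberg energy is 13.6 × 9 = 122.4 eV.
ΔE = 122.4 × (1/1² − 1/4²) = 122.4 × 0.9375 = 114.8 eV.
λ = hc/ΔE = 1240 / 114.8 = 10.81 nm.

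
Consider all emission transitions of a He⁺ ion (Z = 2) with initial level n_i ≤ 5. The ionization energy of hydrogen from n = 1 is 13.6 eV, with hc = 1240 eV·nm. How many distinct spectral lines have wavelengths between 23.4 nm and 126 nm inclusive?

6

Enumerate all n_i → n_f pairs with 1 ≤ n_f < n_i ≤ 5 and compute λ = 1240 / [13.6·4·(1/n_f² − 1/n_i²)].
Lines falling in [23.4, 126] nm: 5→1 (23.74 nm), 4→1 (24.31 nm), 3→1 (25.64 nm), 2→1 (30.39 nm), 5→2 (108.5 nm), 4→2 (121.6 nm).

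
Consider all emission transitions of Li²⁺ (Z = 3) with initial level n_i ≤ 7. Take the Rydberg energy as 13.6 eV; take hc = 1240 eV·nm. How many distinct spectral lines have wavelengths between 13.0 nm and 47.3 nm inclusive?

3

Enumerate all n_i → n_f pairs with 1 ≤ n_f < n_i ≤ 7 and compute λ = 1240 / [13.6·9·(1/n_f² − 1/n_i²)].
Lines falling in [13.0, 47.3] nm: 2→1 (13.51 nm), 7→2 (44.12 nm), 6→2 (45.59 nm).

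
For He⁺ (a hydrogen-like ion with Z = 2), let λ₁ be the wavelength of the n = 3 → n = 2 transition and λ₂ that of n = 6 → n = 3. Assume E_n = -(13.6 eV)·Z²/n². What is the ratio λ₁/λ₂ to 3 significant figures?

0.600

λ ∝ 1/ΔE ∝ 1/(1/n_f² − 1/n_i²), and the Z² and hc factors cancel in the ratio.
λ₁/λ₂ = (1/3² − 1/6²)/(1/2² − 1/3²) = 0.08333/0.1389 = 0.600.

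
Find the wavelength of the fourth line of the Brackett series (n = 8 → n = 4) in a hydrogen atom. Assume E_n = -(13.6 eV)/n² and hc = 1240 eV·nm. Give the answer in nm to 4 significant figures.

The Brackett series terminates on n_f = 4; the fourth line has n_i = 4+4 = 8.
ΔE = 13.60 × (1/4² − 1/8²) = 0.6375 eV.
λ = 1240 / 0.6375 = 1945 nm.

1945 nm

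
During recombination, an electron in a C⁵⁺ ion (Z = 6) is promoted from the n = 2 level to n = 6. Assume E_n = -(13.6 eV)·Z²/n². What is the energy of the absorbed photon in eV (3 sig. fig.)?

109 eV

The Bohr energies scale as Z², so for Z = 6: E_n = −489.6/n² eV.
E_6 = −489.6/36 = −13.60 eV and E_2 = −489.6/4 = −122.4 eV.
The photon energy is |E_6 − E_2| = 109 eV.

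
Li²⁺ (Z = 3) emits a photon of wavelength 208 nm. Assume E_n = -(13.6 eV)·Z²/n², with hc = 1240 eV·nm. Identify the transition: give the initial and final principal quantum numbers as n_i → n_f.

The photon energy is ΔE = hc/λ = 1240 / 208 = 5.962 eV.
With Z = 3, ΔE = 122.4 × (1/n_f² − 1/n_i²), so 1/n_f² − 1/n_i² = 0.04871.
Trying n_f = 3 gives 1/n_i² = 0.06241, i.e. n_i ≈ 4; this pair matches.

n_i = 4, n_f = 3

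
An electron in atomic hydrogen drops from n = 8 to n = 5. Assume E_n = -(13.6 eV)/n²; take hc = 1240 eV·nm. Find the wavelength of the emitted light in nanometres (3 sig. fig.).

3740 nm

ΔE = 13.60 × (1/5² − 1/8²) = 13.60 × 0.02438 = 0.3315 eV.
λ = hc/ΔE = 1240 / 0.3315 = 3740 nm.
This line belongs to the Pfund series.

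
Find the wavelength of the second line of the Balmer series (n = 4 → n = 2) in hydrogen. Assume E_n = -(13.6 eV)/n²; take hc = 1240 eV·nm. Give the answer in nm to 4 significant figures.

The Balmer series terminates on n_f = 2; the second line has n_i = 2+2 = 4.
ΔE = 13.60 × (1/2² − 1/4²) = 2.550 eV.
λ = 1240 / 2.550 = 486.3 nm.

486.3 nm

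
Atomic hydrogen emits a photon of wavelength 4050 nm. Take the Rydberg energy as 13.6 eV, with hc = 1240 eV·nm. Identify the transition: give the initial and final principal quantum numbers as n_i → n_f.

The photon energy is ΔE = hc/λ = 1240 / 4050 = 0.3062 eV.
With Z = 1, ΔE = 13.60 × (1/n_f² − 1/n_i²), so 1/n_f² − 1/n_i² = 0.02251.
Trying n_f = 4 gives 1/n_i² = 0.03999, i.e. n_i ≈ 5; this pair matches.

n_i = 5, n_f = 4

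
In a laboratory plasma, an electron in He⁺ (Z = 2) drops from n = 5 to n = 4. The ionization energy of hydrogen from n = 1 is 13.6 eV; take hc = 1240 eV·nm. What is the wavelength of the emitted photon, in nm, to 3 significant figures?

For Z = 2 the level energies scale as Z², so the effective Rydberg energy is 13.6 × 4 = 54.40 eV.
ΔE = 54.40 × (1/4² − 1/5²) = 54.40 × 0.02250 = 1.224 eV.
λ = hc/ΔE = 1240 / 1.224 = 1010 nm.

1010 nm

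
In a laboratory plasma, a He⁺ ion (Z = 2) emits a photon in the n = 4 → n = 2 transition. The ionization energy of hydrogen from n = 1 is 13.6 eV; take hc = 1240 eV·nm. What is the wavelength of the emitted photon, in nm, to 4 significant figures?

For Z = 2 the level energies scale as Z², so the effective Rydberg energy is 13.6 × 4 = 54.40 eV.
ΔE = 54.40 × (1/2² − 1/4²) = 54.40 × 0.1875 = 10.20 eV.
λ = hc/ΔE = 1240 / 10.20 = 121.6 nm.

121.6 nm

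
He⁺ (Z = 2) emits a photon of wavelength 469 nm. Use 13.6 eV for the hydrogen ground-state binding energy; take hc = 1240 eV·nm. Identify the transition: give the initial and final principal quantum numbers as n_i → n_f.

The photon energy is ΔE = hc/λ = 1240 / 469 = 2.644 eV.
With Z = 2, ΔE = 54.40 × (1/n_f² − 1/n_i²), so 1/n_f² − 1/n_i² = 0.04860.
Trying n_f = 3 gives 1/n_i² = 0.06251, i.e. n_i ≈ 4; this pair matches.

n_i = 4, n_f = 3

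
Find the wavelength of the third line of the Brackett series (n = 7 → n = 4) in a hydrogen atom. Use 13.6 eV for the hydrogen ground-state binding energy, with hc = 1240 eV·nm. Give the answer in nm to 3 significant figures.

2170 nm

The Brackett series terminates on n_f = 4; the third line has n_i = 4+3 = 7.
ΔE = 13.60 × (1/4² − 1/7²) = 0.5724 eV.
λ = 1240 / 0.5724 = 2170 nm.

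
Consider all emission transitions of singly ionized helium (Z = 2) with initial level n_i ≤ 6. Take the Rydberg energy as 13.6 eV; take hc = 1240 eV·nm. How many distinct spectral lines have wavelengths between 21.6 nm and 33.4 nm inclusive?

Enumerate all n_i → n_f pairs with 1 ≤ n_f < n_i ≤ 6 and compute λ = 1240 / [13.6·4·(1/n_f² − 1/n_i²)].
Lines falling in [21.6, 33.4] nm: 6→1 (23.45 nm), 5→1 (23.74 nm), 4→1 (24.31 nm), 3→1 (25.64 nm), 2→1 (30.39 nm).

5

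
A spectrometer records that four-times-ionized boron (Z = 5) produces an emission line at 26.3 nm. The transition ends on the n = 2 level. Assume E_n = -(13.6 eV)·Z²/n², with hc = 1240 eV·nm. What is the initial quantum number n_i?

n_i = 3

The photon energy is ΔE = hc/λ = 1240 / 26.3 = 47.15 eV.
With Z = 5, ΔE = 340.0 × (1/n_f² − 1/n_i²), so 1/n_f² − 1/n_i² = 0.1387.
With n_f = 2: 1/n_i² = 1/4 − 0.1387 = 0.1113, so n_i ≈ 3.00.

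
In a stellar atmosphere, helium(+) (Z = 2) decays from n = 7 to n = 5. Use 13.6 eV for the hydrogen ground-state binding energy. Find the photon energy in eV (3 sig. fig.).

The Bohr energies scale as Z², so for Z = 2: E_n = −54.40/n² eV.
E_7 = −54.40/49 = −1.110 eV and E_5 = −54.40/25 = −2.176 eV.
The photon energy is |E_7 − E_5| = 1.07 eV.

1.07 eV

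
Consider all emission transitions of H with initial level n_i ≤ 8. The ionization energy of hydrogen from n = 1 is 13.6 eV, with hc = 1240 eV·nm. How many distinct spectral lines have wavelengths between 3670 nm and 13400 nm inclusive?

Enumerate all n_i → n_f pairs with 1 ≤ n_f < n_i ≤ 8 and compute λ = 1240 / [13.6·1·(1/n_f² − 1/n_i²)].
Lines falling in [3670, 13400] nm: 8→5 (3741 nm), 5→4 (4052 nm), 7→5 (4654 nm), 6→5 (7460 nm), 8→6 (7503 nm), 7→6 (12370 nm).

6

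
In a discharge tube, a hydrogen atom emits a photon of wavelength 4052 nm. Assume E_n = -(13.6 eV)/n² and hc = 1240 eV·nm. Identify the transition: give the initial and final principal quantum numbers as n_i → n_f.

n_i = 5, n_f = 4

The photon energy is ΔE = hc/λ = 1240 / 4052 = 0.3060 eV.
With Z = 1, ΔE = 13.60 × (1/n_f² − 1/n_i²), so 1/n_f² − 1/n_i² = 0.02250.
Trying n_f = 4 gives 1/n_i² = 0.04000, i.e. n_i ≈ 5; this pair matches.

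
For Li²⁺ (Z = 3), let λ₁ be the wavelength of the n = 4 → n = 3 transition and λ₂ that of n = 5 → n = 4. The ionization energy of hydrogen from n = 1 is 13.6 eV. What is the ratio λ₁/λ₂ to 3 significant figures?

0.463

λ ∝ 1/ΔE ∝ 1/(1/n_f² − 1/n_i²), and the Z² and hc factors cancel in the ratio.
λ₁/λ₂ = (1/4² − 1/5²)/(1/3² − 1/4²) = 0.02250/0.04861 = 0.463.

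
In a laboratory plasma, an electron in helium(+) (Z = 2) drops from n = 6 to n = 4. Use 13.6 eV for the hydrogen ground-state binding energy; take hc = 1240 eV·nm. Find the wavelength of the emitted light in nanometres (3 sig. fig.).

656 nm

For Z = 2 the level energies scale as Z², so the effective Rydberg energy is 13.6 × 4 = 54.40 eV.
ΔE = 54.40 × (1/4² − 1/6²) = 54.40 × 0.03472 = 1.889 eV.
λ = hc/ΔE = 1240 / 1.889 = 656 nm.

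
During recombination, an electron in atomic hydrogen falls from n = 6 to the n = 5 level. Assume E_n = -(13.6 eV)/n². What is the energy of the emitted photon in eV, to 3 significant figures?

0.166 eV

E_6 = −13.60/36 = −0.3778 eV and E_5 = −13.60/25 = −0.5440 eV.
The photon energy is |E_6 − E_5| = 0.166 eV.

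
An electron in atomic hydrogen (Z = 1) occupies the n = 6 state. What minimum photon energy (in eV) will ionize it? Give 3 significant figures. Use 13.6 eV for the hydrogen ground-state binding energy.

0.378 eV

E_6 = −13.60/36 = −0.378 eV, so ionization (to E = 0) requires 0.378 eV.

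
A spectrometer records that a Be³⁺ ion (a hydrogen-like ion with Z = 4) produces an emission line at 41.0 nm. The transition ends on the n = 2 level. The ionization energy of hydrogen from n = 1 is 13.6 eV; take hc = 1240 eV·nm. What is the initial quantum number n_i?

n_i = 3

The photon energy is ΔE = hc/λ = 1240 / 41.0 = 30.24 eV.
With Z = 4, ΔE = 217.6 × (1/n_f² − 1/n_i²), so 1/n_f² − 1/n_i² = 0.1390.
With n_f = 2: 1/n_i² = 1/4 − 0.1390 = 0.1110, so n_i ≈ 3.00.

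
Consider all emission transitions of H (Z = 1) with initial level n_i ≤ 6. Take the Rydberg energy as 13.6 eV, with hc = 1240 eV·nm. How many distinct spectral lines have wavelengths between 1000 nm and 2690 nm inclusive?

Enumerate all n_i → n_f pairs with 1 ≤ n_f < n_i ≤ 6 and compute λ = 1240 / [13.6·1·(1/n_f² − 1/n_i²)].
Lines falling in [1000, 2690] nm: 6→3 (1094 nm), 5→3 (1282 nm), 4→3 (1876 nm), 6→4 (2626 nm).

4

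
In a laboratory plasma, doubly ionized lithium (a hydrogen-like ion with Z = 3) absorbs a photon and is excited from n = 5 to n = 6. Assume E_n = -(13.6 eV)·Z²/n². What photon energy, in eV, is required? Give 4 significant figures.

1.496 eV

The Bohr energies scale as Z², so for Z = 3: E_n = −122.4/n² eV.
E_6 = −122.4/36 = −3.400 eV and E_5 = −122.4/25 = −4.896 eV.
The photon energy is |E_6 − E_5| = 1.496 eV.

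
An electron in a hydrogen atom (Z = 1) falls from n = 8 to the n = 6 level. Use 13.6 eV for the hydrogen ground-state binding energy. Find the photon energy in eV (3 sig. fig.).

0.165 eV

E_8 = −13.60/64 = −0.2125 eV and E_6 = −13.60/36 = −0.3778 eV.
The photon energy is |E_8 − E_6| = 0.165 eV.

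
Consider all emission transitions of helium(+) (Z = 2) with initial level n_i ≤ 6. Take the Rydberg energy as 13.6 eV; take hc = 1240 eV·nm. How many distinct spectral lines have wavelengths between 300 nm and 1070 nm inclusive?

4

Enumerate all n_i → n_f pairs with 1 ≤ n_f < n_i ≤ 6 and compute λ = 1240 / [13.6·4·(1/n_f² − 1/n_i²)].
Lines falling in [300, 1070] nm: 5→3 (320.5 nm), 4→3 (468.9 nm), 6→4 (656.5 nm), 5→4 (1013 nm).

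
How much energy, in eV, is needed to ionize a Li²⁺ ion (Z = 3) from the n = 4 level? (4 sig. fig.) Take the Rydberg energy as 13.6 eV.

E_n = −13.6 Z²/n² = −122.4/n² eV for Z = 3.
E_4 = −122.4/16 = −7.650 eV, so ionization (to E = 0) requires 7.650 eV.

7.650 eV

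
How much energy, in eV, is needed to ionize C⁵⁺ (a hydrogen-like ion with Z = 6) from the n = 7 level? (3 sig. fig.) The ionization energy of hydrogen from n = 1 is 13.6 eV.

E_n = −13.6 Z²/n² = −489.6/n² eV for Z = 6.
E_7 = −489.6/49 = −9.99 eV, so ionization (to E = 0) requires 9.99 eV.

9.99 eV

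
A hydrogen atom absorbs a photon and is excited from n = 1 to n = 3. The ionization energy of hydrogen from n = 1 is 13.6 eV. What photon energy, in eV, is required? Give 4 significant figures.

E_3 = −13.60/9 = −1.511 eV and E_1 = −13.60/1 = −13.60 eV.
The photon energy is |E_3 − E_1| = 12.09 eV.

12.09 eV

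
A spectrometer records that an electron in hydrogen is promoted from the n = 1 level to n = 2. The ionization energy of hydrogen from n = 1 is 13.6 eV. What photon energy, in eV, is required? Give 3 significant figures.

E_2 = −13.60/4 = −3.400 eV and E_1 = −13.60/1 = −13.60 eV.
The photon energy is |E_2 − E_1| = 10.2 eV.

10.2 eV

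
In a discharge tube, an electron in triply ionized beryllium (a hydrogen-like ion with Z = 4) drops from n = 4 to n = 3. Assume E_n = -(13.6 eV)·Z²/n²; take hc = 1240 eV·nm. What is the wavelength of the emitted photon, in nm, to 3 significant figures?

For Z = 4 the level energies scale as Z², so the effective Rydberg energy is 13.6 × 16 = 217.6 eV.
ΔE = 217.6 × (1/3² − 1/4²) = 217.6 × 0.04861 = 10.58 eV.
λ = hc/ΔE = 1240 / 10.58 = 117 nm.

117 nm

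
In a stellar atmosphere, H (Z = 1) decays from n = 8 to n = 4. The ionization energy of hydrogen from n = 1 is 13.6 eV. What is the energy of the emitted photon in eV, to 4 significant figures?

0.6375 eV

E_8 = −13.60/64 = −0.2125 eV and E_4 = −13.60/16 = −0.8500 eV.
The photon energy is |E_8 − E_4| = 0.6375 eV.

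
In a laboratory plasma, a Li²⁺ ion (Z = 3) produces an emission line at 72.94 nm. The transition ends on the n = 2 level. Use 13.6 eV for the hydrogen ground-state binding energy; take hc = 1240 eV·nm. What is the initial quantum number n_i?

The photon energy is ΔE = hc/λ = 1240 / 72.94 = 17.00 eV.
With Z = 3, ΔE = 122.4 × (1/n_f² − 1/n_i²), so 1/n_f² − 1/n_i² = 0.1389.
With n_f = 2: 1/n_i² = 1/4 − 0.1389 = 0.1111, so n_i ≈ 3.00.

n_i = 3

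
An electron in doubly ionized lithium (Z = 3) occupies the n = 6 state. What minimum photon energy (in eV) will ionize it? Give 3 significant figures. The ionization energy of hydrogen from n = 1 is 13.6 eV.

E_n = −13.6 Z²/n² = −122.4/n² eV for Z = 3.
E_6 = −122.4/36 = −3.40 eV, so ionization (to E = 0) requires 3.40 eV.

3.40 eV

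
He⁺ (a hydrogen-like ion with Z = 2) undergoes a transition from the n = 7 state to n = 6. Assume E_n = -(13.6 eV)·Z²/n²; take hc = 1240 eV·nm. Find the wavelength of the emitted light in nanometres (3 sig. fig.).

3090 nm

For Z = 2 the level energies scale as Z², so the effective Rydberg energy is 13.6 × 4 = 54.40 eV.
ΔE = 54.40 × (1/6² − 1/7²) = 54.40 × 0.007370 = 0.4009 eV.
λ = hc/ΔE = 1240 / 0.4009 = 3090 nm.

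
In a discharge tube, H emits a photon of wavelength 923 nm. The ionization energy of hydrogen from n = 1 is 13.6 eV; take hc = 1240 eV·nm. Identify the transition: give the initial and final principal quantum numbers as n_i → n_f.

n_i = 9, n_f = 3

The photon energy is ΔE = hc/λ = 1240 / 923 = 1.343 eV.
With Z = 1, ΔE = 13.60 × (1/n_f² − 1/n_i²), so 1/n_f² − 1/n_i² = 0.09878.
Trying n_f = 3 gives 1/n_i² = 0.01233, i.e. n_i ≈ 9; this pair matches.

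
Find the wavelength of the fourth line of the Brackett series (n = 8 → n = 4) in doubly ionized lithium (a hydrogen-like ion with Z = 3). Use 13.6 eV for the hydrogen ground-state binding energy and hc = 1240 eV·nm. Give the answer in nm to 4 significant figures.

The Brackett series terminates on n_f = 4; the fourth line has n_i = 4+4 = 8.
ΔE = 122.4 × (1/4² − 1/8²) = 5.738 eV.
λ = 1240 / 5.738 = 216.1 nm.

216.1 nm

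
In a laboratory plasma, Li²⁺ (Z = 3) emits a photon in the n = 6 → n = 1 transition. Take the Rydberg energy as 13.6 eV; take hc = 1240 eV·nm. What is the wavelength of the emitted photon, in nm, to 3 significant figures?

For Z = 3 the level energies scale as Z², so the effective Rydberg energy is 13.6 × 9 = 122.4 eV.
ΔE = 122.4 × (1/1² − 1/6²) = 122.4 × 0.9722 = 119.0 eV.
λ = hc/ΔE = 1240 / 119.0 = 10.4 nm.

10.4 nm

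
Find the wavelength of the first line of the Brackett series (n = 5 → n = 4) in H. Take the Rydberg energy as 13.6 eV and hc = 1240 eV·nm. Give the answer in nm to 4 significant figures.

4052 nm

The Brackett series terminates on n_f = 4; the first line has n_i = 4+1 = 5.
ΔE = 13.60 × (1/4² − 1/5²) = 0.3060 eV.
λ = 1240 / 0.3060 = 4052 nm.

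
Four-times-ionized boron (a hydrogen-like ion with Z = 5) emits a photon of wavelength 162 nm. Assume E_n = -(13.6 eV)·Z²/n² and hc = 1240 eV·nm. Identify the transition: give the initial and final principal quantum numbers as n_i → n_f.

n_i = 5, n_f = 4

The photon energy is ΔE = hc/λ = 1240 / 162 = 7.654 eV.
With Z = 5, ΔE = 340.0 × (1/n_f² − 1/n_i²), so 1/n_f² − 1/n_i² = 0.02251.
Trying n_f = 4 gives 1/n_i² = 0.03999, i.e. n_i ≈ 5; this pair matches.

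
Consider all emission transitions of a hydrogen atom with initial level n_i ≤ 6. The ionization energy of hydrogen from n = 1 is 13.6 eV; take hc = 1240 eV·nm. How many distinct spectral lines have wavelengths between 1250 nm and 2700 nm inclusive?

Enumerate all n_i → n_f pairs with 1 ≤ n_f < n_i ≤ 6 and compute λ = 1240 / [13.6·1·(1/n_f² − 1/n_i²)].
Lines falling in [1250, 2700] nm: 5→3 (1282 nm), 4→3 (1876 nm), 6→4 (2626 nm).

3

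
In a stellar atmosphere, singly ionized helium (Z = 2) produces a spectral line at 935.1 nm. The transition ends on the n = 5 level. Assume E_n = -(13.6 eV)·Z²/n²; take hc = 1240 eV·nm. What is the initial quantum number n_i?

n_i = 8

The photon energy is ΔE = hc/λ = 1240 / 935.1 = 1.326 eV.
With Z = 2, ΔE = 54.40 × (1/n_f² − 1/n_i²), so 1/n_f² − 1/n_i² = 0.02438.
With n_f = 5: 1/n_i² = 1/25 − 0.02438 = 0.01562, so n_i ≈ 8.00.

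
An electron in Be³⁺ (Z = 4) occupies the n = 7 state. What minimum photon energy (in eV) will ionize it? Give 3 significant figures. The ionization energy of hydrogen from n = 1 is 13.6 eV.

E_n = −13.6 Z²/n² = −217.6/n² eV for Z = 4.
E_7 = −217.6/49 = −4.44 eV, so ionization (to E = 0) requires 4.44 eV.

4.44 eV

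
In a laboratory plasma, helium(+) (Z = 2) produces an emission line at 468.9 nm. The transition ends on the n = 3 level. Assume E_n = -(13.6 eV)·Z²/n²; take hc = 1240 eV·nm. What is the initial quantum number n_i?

The photon energy is ΔE = hc/λ = 1240 / 468.9 = 2.644 eV.
With Z = 2, ΔE = 54.40 × (1/n_f² − 1/n_i²), so 1/n_f² − 1/n_i² = 0.04861.
With n_f = 3: 1/n_i² = 1/9 − 0.04861 = 0.06250, so n_i ≈ 4.00.

n_i = 4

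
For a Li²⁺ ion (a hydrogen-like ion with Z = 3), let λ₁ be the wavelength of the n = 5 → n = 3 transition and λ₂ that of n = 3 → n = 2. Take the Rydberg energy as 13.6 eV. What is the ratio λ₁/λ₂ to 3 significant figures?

λ ∝ 1/ΔE ∝ 1/(1/n_f² − 1/n_i²), and the Z² and hc factors cancel in the ratio.
λ₁/λ₂ = (1/2² − 1/3²)/(1/3² − 1/5²) = 0.1389/0.07111 = 1.95.

1.95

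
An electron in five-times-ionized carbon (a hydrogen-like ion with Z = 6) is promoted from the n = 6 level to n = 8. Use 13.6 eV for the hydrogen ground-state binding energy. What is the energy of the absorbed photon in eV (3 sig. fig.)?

5.95 eV

The Bohr energies scale as Z², so for Z = 6: E_n = −489.6/n² eV.
E_8 = −489.6/64 = −7.650 eV and E_6 = −489.6/36 = −13.60 eV.
The photon energy is |E_8 − E_6| = 5.95 eV.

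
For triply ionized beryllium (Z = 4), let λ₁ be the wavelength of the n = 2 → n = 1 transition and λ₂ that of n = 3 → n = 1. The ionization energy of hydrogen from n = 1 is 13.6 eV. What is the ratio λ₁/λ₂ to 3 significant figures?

1.19

λ ∝ 1/ΔE ∝ 1/(1/n_f² − 1/n_i²), and the Z² and hc factors cancel in the ratio.
λ₁/λ₂ = (1/1² − 1/3²)/(1/1² − 1/2²) = 0.8889/0.7500 = 1.19.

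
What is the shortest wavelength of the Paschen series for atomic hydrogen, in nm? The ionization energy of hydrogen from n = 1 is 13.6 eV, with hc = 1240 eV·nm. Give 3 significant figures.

821 nm

The Paschen series has lower level n_f = 3; the series limit corresponds to n_i → ∞.
ΔE_max = 13.6 × 1 / 3² = 1.511 eV.
λ_min = 1240 / 1.511 = 821 nm.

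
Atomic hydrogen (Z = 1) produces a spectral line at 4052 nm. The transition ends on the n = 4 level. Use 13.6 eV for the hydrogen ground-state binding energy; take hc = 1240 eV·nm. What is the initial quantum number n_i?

n_i = 5

The photon energy is ΔE = hc/λ = 1240 / 4052 = 0.3060 eV.
With Z = 1, ΔE = 13.60 × (1/n_f² − 1/n_i²), so 1/n_f² − 1/n_i² = 0.02250.
With n_f = 4: 1/n_i² = 1/16 − 0.02250 = 0.04000, so n_i ≈ 5.00.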